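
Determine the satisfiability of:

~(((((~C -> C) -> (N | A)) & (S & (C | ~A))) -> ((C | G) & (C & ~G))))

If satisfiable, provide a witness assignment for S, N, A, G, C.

S = True, N = True, A = False, G = True, C = True

  ~(((((~C -> C) -> (N | A)) & (S & (C | ~A))) -> ((C | G) & (C & ~G)))) = True
    (((~C -> C) -> (N | A)) & (S & (C | ~A))) -> ((C | G) & (C & ~G)) = False
      ((~C -> C) -> (N | A)) & (S & (C | ~A)) = True
        (~C -> C) -> (N | A) = True
          ~C -> C = True
            ~C = False
          N | A = True
        S & (C | ~A) = True
          C | ~A = True
            ~A = True
      (C | G) & (C & ~G) = False
        C | G = True
        C & ~G = False
          ~G = False
The formula evaluates to True.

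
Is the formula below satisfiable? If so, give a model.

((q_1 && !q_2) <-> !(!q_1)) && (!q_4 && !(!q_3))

q_1: False; q_2: False; q_3: True; q_4: False

  (q_1 && !q_2) <-> !(!q_1) = True
    q_1 && !q_2 = False
      !q_2 = True
    !(!q_1) = False
      !q_1 = True
  !q_4 && !(!q_3) = True
    !q_4 = True
    !(!q_3) = True
      !q_3 = False
Both conjuncts True, so the formula holds.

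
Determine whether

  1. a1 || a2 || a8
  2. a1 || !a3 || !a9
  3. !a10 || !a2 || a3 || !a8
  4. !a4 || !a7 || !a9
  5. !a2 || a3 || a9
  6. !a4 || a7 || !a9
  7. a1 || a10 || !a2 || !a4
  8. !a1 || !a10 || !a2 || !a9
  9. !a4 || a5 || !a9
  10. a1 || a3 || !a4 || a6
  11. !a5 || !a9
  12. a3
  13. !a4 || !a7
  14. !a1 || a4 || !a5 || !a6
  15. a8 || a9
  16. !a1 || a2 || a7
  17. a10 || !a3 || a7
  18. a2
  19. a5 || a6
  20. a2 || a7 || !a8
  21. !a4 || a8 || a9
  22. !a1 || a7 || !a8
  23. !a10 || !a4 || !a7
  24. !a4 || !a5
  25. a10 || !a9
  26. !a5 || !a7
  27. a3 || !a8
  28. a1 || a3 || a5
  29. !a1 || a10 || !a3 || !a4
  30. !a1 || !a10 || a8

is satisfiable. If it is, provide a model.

Unit clause (a3) forces a3 = True.
Unit clause (a2) forces a2 = True.
Set a1 = False.
  then (a1 || !a3 || !a9) forces a9 = False.
  then (a8 || a9) forces a8 = True.
Set a4 = False.
Set a5 = False.
  then (a5 || a6) forces a6 = True.
Set a7 = False.
  then (a10 || !a3 || a7) forces a10 = True.
All clauses satisfied.

a1 = False, a2 = True, a3 = True, a4 = False, a5 = False, a6 = True, a7 = False, a8 = True, a9 = False, a10 = True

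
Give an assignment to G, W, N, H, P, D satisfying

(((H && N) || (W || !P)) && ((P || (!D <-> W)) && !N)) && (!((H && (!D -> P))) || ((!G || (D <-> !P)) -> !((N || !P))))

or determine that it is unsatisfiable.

G = True; W = True; N = False; H = True; P = True; D = False

  ((H && N) || (W || !P)) && ((P || (!D <-> W)) && !N) = True
    (H && N) || (W || !P) = True
      H && N = False
      W || !P = True
        !P = False
    (P || (!D <-> W)) && !N = True
      P || (!D <-> W) = True
        !D <-> W = True
          !D = True
      !N = True
  !((H && (!D -> P))) || ((!G || (D <-> !P)) -> !((N || !P))) = True
    !((H && (!D -> P))) = False
      H && (!D -> P) = True
        !D -> P = True
          !D = True
    (!G || (D <-> !P)) -> !((N || !P)) = True
      !G || (D <-> !P) = True
        !G = False
        D <-> !P = True
          !P = False
      !((N || !P)) = True
        N || !P = False
          !P = False
Both conjuncts True, so the formula holds.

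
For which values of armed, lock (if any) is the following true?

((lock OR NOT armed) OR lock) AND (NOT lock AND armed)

Case lock = True: the conjunct NOT lock is False.
Case lock = False: the formula simplifies to NOT armed AND armed.
  armed = True: the conjunct NOT armed is False.
  armed = False: the conjunct armed is False.
Both cases fail — unsatisfiable.

UNSATISFIABLE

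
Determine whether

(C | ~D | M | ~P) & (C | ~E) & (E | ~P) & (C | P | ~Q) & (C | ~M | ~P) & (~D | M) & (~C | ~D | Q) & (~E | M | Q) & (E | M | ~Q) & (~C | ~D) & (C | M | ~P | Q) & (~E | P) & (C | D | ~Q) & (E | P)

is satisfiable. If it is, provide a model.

E = True; P = True; M = True; Q = False; C = True; D = False

Try E = False:
  (E | ~P) forces P = False.
  clause (E | P) is falsified — backtrack.
So E = True.
  then (C | ~E) forces C = True.
  then (~C | ~D) forces D = False.
  then (~E | P) forces P = True.
Set M = True.
Set Q = False.
All clauses satisfied.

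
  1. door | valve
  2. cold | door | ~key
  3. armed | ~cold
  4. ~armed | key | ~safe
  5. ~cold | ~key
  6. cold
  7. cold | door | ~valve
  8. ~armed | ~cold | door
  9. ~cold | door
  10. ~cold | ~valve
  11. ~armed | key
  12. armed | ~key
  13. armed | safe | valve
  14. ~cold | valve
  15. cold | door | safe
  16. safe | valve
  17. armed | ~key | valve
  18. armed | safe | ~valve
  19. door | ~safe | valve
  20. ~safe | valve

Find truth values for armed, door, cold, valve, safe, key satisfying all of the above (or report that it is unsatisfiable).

Case cold = True:
  (armed | ~cold) forces armed = True.
  (~cold | ~key) forces key = False.
  Clause (~armed | key) is falsified — contradiction.
Case cold = False:
  Clause (cold) is falsified — contradiction.
Both cases fail, so the formula is unsatisfiable.

No satisfying assignment exists.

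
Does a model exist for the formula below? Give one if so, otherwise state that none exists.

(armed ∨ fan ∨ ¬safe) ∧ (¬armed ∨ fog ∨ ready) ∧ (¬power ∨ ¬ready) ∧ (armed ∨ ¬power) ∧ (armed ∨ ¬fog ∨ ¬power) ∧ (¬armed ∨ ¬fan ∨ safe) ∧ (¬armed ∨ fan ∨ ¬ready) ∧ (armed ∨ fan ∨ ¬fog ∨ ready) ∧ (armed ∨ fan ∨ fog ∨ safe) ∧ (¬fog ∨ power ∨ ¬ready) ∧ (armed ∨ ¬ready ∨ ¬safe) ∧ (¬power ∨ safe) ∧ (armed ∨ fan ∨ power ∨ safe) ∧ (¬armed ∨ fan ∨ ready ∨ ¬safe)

Set fog = True.
Set fan = True.
Try ready = True:
  (¬power ∨ ¬ready) forces power = False.
  clause (¬fog ∨ power ∨ ¬ready) is falsified — backtrack.
So ready = False.
Set armed = False.
  then (armed ∨ ¬power) forces power = False.
Set safe = True.
All clauses satisfied.

fog = True; fan = True; ready = False; armed = False; safe = True; power = False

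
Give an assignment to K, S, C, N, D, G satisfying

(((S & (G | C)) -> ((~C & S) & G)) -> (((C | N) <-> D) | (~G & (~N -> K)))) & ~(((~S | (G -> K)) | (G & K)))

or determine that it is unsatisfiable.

K = False; S = True; C = True; N = True; D = True; G = True

  ((S & (G | C)) -> ((~C & S) & G)) -> (((C | N) <-> D) | (~G & (~N -> K))) = True
    (S & (G | C)) -> ((~C & S) & G) = False
      S & (G | C) = True
        G | C = True
      (~C & S) & G = False
        ~C & S = False
          ~C = False
    ((C | N) <-> D) | (~G & (~N -> K)) = True
      (C | N) <-> D = True
        C | N = True
      ~G & (~N -> K) = False
        ~G = False
        ~N -> K = True
          ~N = False
  ~(((~S | (G -> K)) | (G & K))) = True
    (~S | (G -> K)) | (G & K) = False
      ~S | (G -> K) = False
        ~S = False
        G -> K = False
      G & K = False
Both conjuncts True, so the formula holds.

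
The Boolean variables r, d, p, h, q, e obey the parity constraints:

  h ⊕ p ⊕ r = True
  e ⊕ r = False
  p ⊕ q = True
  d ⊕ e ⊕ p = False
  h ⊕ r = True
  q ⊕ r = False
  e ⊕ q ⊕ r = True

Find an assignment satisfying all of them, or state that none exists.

r=T, d=T, p=F, h=F, q=T, e=T

h ⊕ p ⊕ r = F ⊕ F ⊕ T = True ✓
e ⊕ r = T ⊕ T = False ✓
p ⊕ q = F ⊕ T = True ✓
d ⊕ e ⊕ p = T ⊕ T ⊕ F = False ✓
h ⊕ r = F ⊕ T = True ✓
q ⊕ r = T ⊕ T = False ✓
e ⊕ q ⊕ r = T ⊕ T ⊕ T = True ✓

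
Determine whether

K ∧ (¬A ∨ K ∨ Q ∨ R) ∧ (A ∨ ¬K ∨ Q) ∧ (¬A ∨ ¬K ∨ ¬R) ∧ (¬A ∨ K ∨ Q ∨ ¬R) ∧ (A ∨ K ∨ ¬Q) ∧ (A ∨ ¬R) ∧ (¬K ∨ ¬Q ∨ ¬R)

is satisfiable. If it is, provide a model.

R = False, Q = True, K = True, A = False

Unit clause (K) forces K = True.
Try R = True:
  (¬A ∨ ¬K ∨ ¬R) forces A = False.
  clause (A ∨ ¬R) is falsified — backtrack.
So R = False.
Set Q = True.
Set A = False.
Check each clause:
  (K): K holds.
  (¬A ∨ K ∨ Q ∨ R): ¬A holds.
  (A ∨ ¬K ∨ Q): Q holds.
  (¬A ∨ ¬K ∨ ¬R): ¬A holds.
  (¬A ∨ K ∨ Q ∨ ¬R): ¬A holds.
  (A ∨ K ∨ ¬Q): K holds.
  (A ∨ ¬R): ¬R holds.
  (¬K ∨ ¬Q ∨ ¬R): ¬R holds.
All clauses satisfied.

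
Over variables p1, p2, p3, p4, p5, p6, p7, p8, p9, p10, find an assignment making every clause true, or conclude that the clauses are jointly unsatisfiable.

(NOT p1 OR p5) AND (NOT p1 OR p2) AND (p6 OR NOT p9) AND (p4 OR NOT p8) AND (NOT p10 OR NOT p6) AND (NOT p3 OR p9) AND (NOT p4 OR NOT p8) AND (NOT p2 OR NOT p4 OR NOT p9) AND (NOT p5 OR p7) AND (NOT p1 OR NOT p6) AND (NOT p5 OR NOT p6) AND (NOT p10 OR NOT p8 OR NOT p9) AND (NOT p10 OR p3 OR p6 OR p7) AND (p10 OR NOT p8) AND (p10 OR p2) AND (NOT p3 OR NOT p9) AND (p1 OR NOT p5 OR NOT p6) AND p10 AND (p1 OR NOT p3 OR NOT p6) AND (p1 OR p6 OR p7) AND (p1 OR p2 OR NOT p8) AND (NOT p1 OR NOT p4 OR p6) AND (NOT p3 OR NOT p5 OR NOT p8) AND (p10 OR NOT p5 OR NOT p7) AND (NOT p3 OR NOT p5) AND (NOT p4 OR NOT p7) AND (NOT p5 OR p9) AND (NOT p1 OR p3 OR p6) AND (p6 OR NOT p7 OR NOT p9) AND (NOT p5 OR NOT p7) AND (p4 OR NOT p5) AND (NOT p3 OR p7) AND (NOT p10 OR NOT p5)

p1 = False; p2 = False; p3 = False; p4 = False; p5 = False; p6 = False; p7 = True; p8 = False; p9 = False; p10 = True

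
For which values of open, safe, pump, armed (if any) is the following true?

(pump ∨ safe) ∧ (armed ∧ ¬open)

open = False, safe = True, pump = False, armed = True

  pump ∨ safe = True
  armed ∧ ¬open = True
    ¬open = True
Both conjuncts True, so the formula holds.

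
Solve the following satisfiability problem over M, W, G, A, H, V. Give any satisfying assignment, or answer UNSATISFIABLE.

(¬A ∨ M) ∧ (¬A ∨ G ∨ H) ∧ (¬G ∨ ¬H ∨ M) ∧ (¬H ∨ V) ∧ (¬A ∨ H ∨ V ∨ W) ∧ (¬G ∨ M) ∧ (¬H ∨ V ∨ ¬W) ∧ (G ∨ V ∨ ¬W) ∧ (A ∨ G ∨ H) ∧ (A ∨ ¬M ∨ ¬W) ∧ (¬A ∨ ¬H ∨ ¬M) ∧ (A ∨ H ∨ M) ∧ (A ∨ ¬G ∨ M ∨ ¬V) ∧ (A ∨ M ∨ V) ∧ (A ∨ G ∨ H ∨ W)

Set M = False.
  then (¬A ∨ M) forces A = False.
  then (¬G ∨ M) forces G = False.
  then (A ∨ G ∨ H) forces H = True.
  then (A ∨ M ∨ V) forces V = True.
Set W = False.
All clauses satisfied.

M = False, W = False, G = False, A = False, H = True, V = True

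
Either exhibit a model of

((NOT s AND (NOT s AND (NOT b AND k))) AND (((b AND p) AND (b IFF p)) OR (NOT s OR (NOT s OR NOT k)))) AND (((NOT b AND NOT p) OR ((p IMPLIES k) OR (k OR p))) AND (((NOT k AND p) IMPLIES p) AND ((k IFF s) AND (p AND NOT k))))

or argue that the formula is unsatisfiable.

The formula is unsatisfiable.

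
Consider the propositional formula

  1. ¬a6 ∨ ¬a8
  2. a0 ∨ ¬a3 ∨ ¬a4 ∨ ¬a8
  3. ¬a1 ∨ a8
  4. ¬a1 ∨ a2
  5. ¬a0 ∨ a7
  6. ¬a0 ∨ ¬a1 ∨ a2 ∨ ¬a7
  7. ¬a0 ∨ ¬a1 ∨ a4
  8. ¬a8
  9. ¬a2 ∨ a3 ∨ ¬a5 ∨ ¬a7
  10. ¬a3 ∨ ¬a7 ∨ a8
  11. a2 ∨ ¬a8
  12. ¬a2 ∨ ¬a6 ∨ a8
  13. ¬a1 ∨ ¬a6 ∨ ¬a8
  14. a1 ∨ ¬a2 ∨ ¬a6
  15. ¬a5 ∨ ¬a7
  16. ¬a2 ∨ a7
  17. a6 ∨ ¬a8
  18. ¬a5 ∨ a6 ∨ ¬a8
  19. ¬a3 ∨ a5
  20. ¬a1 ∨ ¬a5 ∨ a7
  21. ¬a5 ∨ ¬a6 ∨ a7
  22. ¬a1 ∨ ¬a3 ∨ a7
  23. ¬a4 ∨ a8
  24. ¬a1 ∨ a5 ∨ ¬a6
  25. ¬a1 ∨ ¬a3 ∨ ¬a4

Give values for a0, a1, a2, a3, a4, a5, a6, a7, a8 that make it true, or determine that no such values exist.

a0=F, a1=F, a2=F, a3=F, a4=F, a5=T, a6=F, a7=F, a8=F

Unit clause (¬a8) forces a8 = False.
In (¬a4 ∨ a8) only ¬a4 is left, so a4 = False.
In (¬a1 ∨ a8) only ¬a1 is left, so a1 = False.
Set a0 = False.
Set a2 = False.
Set a3 = False.
Set a5 = True.
  then (¬a5 ∨ ¬a7) forces a7 = False.
  then (¬a5 ∨ ¬a6 ∨ a7) forces a6 = False.
All clauses satisfied.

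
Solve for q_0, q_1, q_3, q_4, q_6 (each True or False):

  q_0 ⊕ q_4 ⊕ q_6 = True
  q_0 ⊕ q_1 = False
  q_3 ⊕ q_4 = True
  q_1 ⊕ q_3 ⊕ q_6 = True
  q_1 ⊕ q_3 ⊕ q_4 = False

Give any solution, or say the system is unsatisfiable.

Unsatisfiable — no assignment works.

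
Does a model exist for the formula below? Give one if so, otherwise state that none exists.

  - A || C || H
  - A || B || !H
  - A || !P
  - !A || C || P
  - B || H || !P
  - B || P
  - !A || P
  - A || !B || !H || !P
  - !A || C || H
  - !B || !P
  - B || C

Set C = False.
  then (B || C) forces B = True.
  then (!B || !P) forces P = False.
  then (!A || C || P) forces A = False.
  then (A || C || H) forces H = True.
All clauses satisfied.

C=F, B=T, P=F, H=T, A=F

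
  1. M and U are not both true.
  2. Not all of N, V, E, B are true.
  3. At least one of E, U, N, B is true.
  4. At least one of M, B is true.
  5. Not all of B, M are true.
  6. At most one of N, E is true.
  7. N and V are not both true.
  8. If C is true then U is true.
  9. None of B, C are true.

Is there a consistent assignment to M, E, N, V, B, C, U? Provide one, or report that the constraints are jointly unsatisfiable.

M: True, E: True, N: False, V: False, B: False, C: False, U: False

  (1) M=T, U=F — not both ✓
  (2) {N, V, E, B}: 1/4 true — not all ✓
  (3) {E, U, N, B}: 1 true — at least one ✓
  (4) {M, B}: 1 true — at least one ✓
  (5) {B, M}: 1/2 true — not all ✓
  (6) {N, E}: 1 true — at most one ✓
  (7) N=F, V=F — not both ✓
  (8) C=F ⇒ U: vacuous ✓
  (9) {B, C}: 0 true — none ✓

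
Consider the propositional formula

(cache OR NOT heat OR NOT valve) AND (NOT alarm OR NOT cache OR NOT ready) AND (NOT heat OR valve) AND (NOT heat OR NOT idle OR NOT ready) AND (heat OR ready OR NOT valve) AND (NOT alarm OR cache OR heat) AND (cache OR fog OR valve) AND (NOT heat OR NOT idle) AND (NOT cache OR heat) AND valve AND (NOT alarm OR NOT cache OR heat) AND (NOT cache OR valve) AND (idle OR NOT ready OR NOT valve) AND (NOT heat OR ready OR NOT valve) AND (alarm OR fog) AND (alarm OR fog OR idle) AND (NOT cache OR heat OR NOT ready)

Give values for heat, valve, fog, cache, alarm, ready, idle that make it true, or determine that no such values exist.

Unit clause (valve) forces valve = True.
Try heat = True:
  (cache OR NOT heat OR NOT valve) forces cache = True.
  (NOT heat OR NOT idle) forces idle = False.
  (idle OR NOT ready OR NOT valve) forces ready = False.
  clause (NOT heat OR ready OR NOT valve) is falsified — backtrack.
So heat = False.
  then (heat OR ready OR NOT valve) forces ready = True.
  then (NOT cache OR heat) forces cache = False.
  then (idle OR NOT ready OR NOT valve) forces idle = True.
  then (NOT alarm OR cache OR heat) forces alarm = False.
  then (alarm OR fog) forces fog = True.
All clauses satisfied.

heat = False, valve = True, fog = True, cache = False, alarm = False, ready = True, idle = True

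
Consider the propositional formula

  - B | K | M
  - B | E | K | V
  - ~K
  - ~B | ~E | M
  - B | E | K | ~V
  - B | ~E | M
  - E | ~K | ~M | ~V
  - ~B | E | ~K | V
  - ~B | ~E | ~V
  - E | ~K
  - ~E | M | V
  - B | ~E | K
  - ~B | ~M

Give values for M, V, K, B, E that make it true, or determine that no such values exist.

Unit clause (~K) forces K = False.
Try M = True:
  (~B | ~M) forces B = False.
  (B | ~E | K) forces E = False.
  (B | E | K | V) forces V = True.
  clause (B | E | K | ~V) is falsified — backtrack.
So M = False.
  then (B | K | M) forces B = True.
  then (~B | ~E | M) forces E = False.
Set V = False.
All clauses satisfied.

M: False, V: False, K: False, B: True, E: False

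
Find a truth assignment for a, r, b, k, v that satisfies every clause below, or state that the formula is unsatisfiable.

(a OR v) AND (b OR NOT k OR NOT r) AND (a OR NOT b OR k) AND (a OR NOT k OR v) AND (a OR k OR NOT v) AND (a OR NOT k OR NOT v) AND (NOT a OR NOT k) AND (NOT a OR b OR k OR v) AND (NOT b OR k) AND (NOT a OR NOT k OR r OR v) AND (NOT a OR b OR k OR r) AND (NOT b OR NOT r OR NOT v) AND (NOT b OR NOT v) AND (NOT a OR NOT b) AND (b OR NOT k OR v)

Try a = False:
  (a OR v) forces v = True.
  (a OR k OR NOT v) forces k = True.
  clause (a OR NOT k OR NOT v) is falsified — backtrack.
So a = True.
  then (NOT a OR NOT k) forces k = False.
  then (NOT b OR k) forces b = False.
  then (NOT a OR b OR k OR r) forces r = True.
  then (NOT a OR b OR k OR v) forces v = True.
All clauses satisfied.

a = True, r = True, b = False, k = False, v = True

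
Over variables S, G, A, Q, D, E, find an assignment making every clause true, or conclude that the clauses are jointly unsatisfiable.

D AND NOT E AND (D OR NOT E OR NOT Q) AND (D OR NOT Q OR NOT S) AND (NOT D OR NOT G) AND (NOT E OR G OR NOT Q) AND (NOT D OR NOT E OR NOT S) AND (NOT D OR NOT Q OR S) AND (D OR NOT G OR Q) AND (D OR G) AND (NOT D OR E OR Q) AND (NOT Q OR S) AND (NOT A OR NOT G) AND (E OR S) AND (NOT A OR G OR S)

Unit clause (D) forces D = True.
Unit clause (NOT E) forces E = False.
In (NOT D OR NOT G) only NOT G is left, so G = False.
In (NOT D OR E OR Q) only Q is left, so Q = True.
In (NOT Q OR S) only S is left, so S = True.
Set A = True.
All clauses satisfied.

S: True; G: False; A: True; Q: True; D: True; E: False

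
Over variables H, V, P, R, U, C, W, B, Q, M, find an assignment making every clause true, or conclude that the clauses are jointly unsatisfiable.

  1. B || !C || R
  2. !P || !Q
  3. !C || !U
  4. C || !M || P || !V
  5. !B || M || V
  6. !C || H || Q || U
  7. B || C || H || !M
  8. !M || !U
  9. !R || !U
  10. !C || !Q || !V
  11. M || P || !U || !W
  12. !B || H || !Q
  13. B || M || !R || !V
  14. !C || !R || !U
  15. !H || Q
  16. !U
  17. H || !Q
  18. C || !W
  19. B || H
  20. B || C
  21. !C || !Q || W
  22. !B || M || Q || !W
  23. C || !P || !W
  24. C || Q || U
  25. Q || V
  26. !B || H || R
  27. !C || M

Unit clause (!U) forces U = False.
Try H = False:
  (H || !Q) forces Q = False.
  (!C || H || Q || U) forces C = False.
  clause (C || Q || U) is falsified — backtrack.
So H = True.
  then (!H || Q) forces Q = True.
  then (!P || !Q) forces P = False.
Set V = False.
Set R = True.
Set C = True.
  then (!C || !Q || W) forces W = True.
  then (!C || M) forces M = True.
Set B = True.
All clauses satisfied.

H = True, V = False, P = False, R = True, U = False, C = True, W = True, B = True, Q = True, M = True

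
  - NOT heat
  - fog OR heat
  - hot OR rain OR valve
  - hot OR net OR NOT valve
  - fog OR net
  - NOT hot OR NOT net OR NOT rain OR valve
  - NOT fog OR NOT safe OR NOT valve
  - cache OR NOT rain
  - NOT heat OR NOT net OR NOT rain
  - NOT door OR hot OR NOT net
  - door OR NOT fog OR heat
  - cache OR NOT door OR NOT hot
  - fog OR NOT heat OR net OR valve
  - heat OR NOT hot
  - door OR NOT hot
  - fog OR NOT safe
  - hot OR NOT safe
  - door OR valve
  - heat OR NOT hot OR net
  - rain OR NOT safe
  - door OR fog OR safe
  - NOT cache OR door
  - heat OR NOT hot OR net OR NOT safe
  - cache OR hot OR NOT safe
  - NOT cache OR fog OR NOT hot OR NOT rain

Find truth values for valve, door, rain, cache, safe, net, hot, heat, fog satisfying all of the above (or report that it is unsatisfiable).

Unit clause (NOT heat) forces heat = False.
In (fog OR heat) only fog is left, so fog = True.
In (door OR NOT fog OR heat) only door is left, so door = True.
In (heat OR NOT hot) only NOT hot is left, so hot = False.
In (hot OR NOT safe) only NOT safe is left, so safe = False.
In (NOT door OR hot OR NOT net) only NOT net is left, so net = False.
In (hot OR net OR NOT valve) only NOT valve is left, so valve = False.
In (hot OR rain OR valve) only rain is left, so rain = True.
In (cache OR NOT rain) only cache is left, so cache = True.
All clauses satisfied.

valve = False, door = True, rain = True, cache = True, safe = False, net = False, hot = False, heat = False, fog = True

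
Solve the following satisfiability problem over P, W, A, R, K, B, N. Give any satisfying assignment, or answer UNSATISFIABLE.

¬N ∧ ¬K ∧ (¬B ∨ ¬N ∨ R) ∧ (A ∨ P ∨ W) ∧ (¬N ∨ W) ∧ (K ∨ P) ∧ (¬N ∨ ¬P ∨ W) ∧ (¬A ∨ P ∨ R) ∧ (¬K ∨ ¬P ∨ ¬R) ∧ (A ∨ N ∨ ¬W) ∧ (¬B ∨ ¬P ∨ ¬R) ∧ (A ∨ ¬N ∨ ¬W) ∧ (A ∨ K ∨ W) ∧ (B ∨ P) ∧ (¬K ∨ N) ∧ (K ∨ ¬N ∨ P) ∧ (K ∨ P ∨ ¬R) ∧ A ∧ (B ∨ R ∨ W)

P=T, W=F, A=T, R=T, K=F, B=F, N=F

Unit clause (¬N) forces N = False.
Unit clause (¬K) forces K = False.
In (K ∨ P) only P is left, so P = True.
Unit clause (A) forces A = True.
Set W = False.
Set R = True.
  then (¬B ∨ ¬P ∨ ¬R) forces B = False.
All clauses satisfied.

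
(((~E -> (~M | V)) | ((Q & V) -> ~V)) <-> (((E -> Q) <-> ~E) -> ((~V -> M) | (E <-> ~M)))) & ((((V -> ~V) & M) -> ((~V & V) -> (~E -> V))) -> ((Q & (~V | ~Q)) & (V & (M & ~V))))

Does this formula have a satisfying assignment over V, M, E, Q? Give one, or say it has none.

UNSATISFIABLE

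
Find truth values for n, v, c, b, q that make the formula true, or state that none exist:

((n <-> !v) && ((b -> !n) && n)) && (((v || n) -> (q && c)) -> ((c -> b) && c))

n: True; v: False; c: True; b: False; q: False

  (n <-> !v) && ((b -> !n) && n) = True
    n <-> !v = True
      !v = True
    (b -> !n) && n = True
      b -> !n = True
        !n = False
  ((v || n) -> (q && c)) -> ((c -> b) && c) = True
    (v || n) -> (q && c) = False
      v || n = True
      q && c = False
    (c -> b) && c = False
      c -> b = False
Both conjuncts True, so the formula holds.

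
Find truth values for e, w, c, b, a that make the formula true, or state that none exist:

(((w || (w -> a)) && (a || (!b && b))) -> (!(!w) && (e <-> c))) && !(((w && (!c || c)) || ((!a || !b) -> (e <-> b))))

e: True, w: False, c: True, b: False, a: False

  ((w || (w -> a)) && (a || (!b && b))) -> (!(!w) && (e <-> c)) = True
    (w || (w -> a)) && (a || (!b && b)) = False
      w || (w -> a) = True
        w -> a = True
      a || (!b && b) = False
        !b && b = False
          !b = True
    !(!w) && (e <-> c) = False
      !(!w) = False
        !w = True
      e <-> c = True
  !(((w && (!c || c)) || ((!a || !b) -> (e <-> b)))) = True
    (w && (!c || c)) || ((!a || !b) -> (e <-> b)) = False
      w && (!c || c) = False
        !c || c = True
          !c = False
      (!a || !b) -> (e <-> b) = False
        !a || !b = True
          !a = True
          !b = True
        e <-> b = False
Both conjuncts True, so the formula holds.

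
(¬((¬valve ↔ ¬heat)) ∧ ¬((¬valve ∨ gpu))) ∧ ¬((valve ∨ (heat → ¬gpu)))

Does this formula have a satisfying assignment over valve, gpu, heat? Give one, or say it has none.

Case valve = True: the conjunct ¬((valve ∨ (heat → ¬gpu))) becomes ¬((True ∨ (heat → ¬gpu))) = False.
Case valve = False: the conjunct ¬((¬valve ∨ gpu)) becomes ¬((True ∨ gpu)) = False.
Both cases fail — unsatisfiable.

Unsatisfiable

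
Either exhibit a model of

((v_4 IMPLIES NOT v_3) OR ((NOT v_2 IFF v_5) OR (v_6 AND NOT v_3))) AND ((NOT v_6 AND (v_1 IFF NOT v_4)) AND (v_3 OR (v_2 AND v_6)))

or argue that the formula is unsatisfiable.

v_1 = True, v_2 = True, v_3 = True, v_4 = False, v_5 = False, v_6 = False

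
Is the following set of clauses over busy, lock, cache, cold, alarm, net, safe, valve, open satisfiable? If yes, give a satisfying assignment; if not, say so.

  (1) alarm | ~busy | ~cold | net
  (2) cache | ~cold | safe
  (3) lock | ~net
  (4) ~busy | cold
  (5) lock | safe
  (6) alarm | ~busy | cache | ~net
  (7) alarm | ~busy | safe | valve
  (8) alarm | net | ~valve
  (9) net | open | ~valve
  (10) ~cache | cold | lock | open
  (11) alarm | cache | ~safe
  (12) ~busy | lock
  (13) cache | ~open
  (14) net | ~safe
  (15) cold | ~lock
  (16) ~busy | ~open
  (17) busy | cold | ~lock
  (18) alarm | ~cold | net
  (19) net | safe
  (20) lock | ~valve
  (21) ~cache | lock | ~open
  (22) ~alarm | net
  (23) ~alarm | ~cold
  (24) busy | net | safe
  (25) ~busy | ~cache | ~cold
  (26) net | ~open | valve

Set busy = False.
Set lock = True.
  then (cold | ~lock) forces cold = True.
  then (~alarm | ~cold) forces alarm = False.
  then (alarm | ~cold | net) forces net = True.
Try cache = False:
  (cache | ~cold | safe) forces safe = True.
  clause (alarm | cache | ~safe) is falsified — backtrack.
So cache = True.
Set safe = True.
Set valve = False.
Set open = True.
All clauses satisfied.

busy = False, lock = True, cache = True, cold = True, alarm = False, net = True, safe = True, valve = False, open = True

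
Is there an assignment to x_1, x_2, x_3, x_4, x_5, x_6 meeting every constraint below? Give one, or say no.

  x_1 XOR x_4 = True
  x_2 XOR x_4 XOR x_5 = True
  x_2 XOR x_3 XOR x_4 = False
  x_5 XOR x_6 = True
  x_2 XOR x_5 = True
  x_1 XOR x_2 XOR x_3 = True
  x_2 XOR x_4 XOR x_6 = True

Adding constraints 2, 4, 7 mod 2: every variable appears an even number of times on the left, so the left side is 0.
But the right sides sum to 1 (mod 2). 0 ≠ 1 — the system is inconsistent.

UNSATISFIABLE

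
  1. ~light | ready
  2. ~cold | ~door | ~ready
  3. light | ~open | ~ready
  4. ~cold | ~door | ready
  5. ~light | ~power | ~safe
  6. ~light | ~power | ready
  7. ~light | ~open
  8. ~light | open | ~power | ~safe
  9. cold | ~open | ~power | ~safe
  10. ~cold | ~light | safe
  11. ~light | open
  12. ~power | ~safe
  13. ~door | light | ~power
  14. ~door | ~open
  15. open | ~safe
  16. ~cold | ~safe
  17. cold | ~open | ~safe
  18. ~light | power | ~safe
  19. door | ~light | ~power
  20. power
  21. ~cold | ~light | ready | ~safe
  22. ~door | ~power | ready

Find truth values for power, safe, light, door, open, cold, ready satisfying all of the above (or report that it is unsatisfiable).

power = True; safe = False; light = False; door = False; open = False; cold = False; ready = True

Unit clause (power) forces power = True.
In (~power | ~safe) only ~safe is left, so safe = False.
Try light = True:
  (~light | ready) forces ready = True.
  (~light | ~open) forces open = False.
  clause (~light | open) is falsified — backtrack.
So light = False.
  then (~door | light | ~power) forces door = False.
Set open = False.
Set cold = False.
Set ready = True.
All clauses satisfied.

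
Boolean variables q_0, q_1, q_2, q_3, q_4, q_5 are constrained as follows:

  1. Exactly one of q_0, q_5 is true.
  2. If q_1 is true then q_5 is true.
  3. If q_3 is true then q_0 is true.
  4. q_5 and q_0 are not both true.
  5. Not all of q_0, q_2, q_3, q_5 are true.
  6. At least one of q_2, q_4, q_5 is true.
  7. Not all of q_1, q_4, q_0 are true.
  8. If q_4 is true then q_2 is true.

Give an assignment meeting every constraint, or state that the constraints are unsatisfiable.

q_0 = False, q_1 = False, q_2 = True, q_3 = False, q_4 = True, q_5 = True

  (1) {q_0, q_5}: 1 true — exactly one ✓
  (2) q_1=F ⇒ q_5: vacuous ✓
  (3) q_3=F ⇒ q_0: vacuous ✓
  (4) q_5=T, q_0=F — not both ✓
  (5) {q_0, q_2, q_3, q_5}: 2/4 true — not all ✓
  (6) {q_2, q_4, q_5}: 3 true — at least one ✓
  (7) {q_1, q_4, q_0}: 1/3 true — not all ✓
  (8) q_4=T ⇒ q_2: T ✓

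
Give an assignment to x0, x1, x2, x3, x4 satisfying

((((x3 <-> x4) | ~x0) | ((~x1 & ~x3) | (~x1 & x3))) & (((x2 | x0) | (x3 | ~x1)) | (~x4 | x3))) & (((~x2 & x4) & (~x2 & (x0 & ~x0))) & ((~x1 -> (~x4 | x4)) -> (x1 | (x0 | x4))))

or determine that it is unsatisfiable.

No satisfying assignment exists.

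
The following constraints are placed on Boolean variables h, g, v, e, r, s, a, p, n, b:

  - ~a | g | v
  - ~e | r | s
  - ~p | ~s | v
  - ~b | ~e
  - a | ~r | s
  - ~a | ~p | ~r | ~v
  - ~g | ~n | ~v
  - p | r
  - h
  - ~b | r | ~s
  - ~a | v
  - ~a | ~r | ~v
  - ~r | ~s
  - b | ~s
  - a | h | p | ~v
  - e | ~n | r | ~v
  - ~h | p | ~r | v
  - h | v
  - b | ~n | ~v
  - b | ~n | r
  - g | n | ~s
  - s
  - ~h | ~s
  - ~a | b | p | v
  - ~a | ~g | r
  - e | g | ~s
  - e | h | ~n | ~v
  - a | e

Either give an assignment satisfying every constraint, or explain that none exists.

Case h = True:
  (s) forces s = True.
  Clause (~h | ~s) is falsified — contradiction.
Case h = False:
  Clause (h) is falsified — contradiction.
Both cases fail, so the formula is unsatisfiable.

No satisfying assignment exists.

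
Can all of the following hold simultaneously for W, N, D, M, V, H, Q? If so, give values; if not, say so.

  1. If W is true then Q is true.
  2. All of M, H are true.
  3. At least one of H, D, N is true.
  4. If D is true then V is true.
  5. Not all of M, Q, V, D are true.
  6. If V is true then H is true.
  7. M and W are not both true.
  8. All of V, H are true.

W: False, N: False, D: False, M: True, V: True, H: True, Q: True

  (1) W=F ⇒ Q: vacuous ✓
  (2) {M, H}: all 2 true ✓
  (3) {H, D, N}: 1 true — at least one ✓
  (4) D=F ⇒ V: vacuous ✓
  (5) {M, Q, V, D}: 3/4 true — not all ✓
  (6) V=T ⇒ H: T ✓
  (7) M=T, W=F — not both ✓
  (8) {V, H}: all 2 true ✓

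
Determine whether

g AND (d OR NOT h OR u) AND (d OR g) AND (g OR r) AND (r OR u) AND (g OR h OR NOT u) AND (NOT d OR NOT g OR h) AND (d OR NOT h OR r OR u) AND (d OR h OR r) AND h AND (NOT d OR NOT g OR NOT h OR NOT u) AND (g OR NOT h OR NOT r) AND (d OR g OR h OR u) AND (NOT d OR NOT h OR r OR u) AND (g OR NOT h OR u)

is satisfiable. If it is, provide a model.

Unit clause (g) forces g = True.
Unit clause (h) forces h = True.
Set d = True.
  then (NOT d OR NOT g OR NOT h OR NOT u) forces u = False.
  then (NOT d OR NOT h OR r OR u) forces r = True.
All clauses satisfied.

d: True; u: False; r: True; h: True; g: True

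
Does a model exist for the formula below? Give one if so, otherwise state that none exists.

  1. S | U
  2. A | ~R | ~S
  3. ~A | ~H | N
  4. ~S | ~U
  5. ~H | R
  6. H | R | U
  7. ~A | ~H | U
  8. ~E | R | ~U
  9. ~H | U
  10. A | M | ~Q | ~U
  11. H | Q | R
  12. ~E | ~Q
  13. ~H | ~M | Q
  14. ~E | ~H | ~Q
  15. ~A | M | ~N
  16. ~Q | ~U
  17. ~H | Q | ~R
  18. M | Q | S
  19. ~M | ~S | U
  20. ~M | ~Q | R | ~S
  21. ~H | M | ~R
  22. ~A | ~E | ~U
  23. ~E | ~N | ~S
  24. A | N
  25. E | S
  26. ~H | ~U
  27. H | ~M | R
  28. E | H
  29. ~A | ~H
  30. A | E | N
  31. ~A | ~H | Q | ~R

Set N = True.
Set A = False.
Set S = False.
  then (S | U) forces U = True.
  then (~Q | ~U) forces Q = False.
  then (M | Q | S) forces M = True.
  then (E | S) forces E = True.
  then (~H | ~U) forces H = False.
  then (H | ~M | R) forces R = True.
All clauses satisfied.

N = True, A = False, S = False, E = True, R = True, H = False, Q = False, M = True, U = True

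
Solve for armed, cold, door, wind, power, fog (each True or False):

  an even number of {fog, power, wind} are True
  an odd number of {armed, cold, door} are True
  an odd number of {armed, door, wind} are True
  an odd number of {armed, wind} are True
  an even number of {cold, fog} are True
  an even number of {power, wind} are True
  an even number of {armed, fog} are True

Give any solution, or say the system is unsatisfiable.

The formula is unsatisfiable.

Adding constraints 2, 3, 4, 5, 7 mod 2: every variable appears an even number of times on the left, so the left side is 0.
But the right sides sum to 1 (mod 2). 0 ≠ 1 — the system is inconsistent.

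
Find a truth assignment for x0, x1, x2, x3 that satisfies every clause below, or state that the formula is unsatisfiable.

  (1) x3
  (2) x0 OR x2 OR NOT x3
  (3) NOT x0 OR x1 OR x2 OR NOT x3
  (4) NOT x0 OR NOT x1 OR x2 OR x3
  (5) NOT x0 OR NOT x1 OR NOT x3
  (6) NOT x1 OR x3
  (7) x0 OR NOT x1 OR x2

Unit clause (x3) forces x3 = True.
Set x0 = False.
  then (x0 OR x2 OR NOT x3) forces x2 = True.
Set x1 = True.
Check each clause:
  (x3): x3 holds.
  (x0 OR x2 OR NOT x3): x2 holds.
  (NOT x0 OR x1 OR x2 OR NOT x3): NOT x0 holds.
  (NOT x0 OR NOT x1 OR x2 OR x3): NOT x0 holds.
  (NOT x0 OR NOT x1 OR NOT x3): NOT x0 holds.
  (NOT x1 OR x3): x3 holds.
  (x0 OR NOT x1 OR x2): x2 holds.
All clauses satisfied.

x0 = False; x1 = True; x2 = True; x3 = True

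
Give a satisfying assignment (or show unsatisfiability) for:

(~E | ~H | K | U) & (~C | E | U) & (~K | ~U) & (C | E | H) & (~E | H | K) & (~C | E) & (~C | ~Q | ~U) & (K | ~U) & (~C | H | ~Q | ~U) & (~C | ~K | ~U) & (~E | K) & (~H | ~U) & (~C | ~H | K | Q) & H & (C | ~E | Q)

Unit clause (H) forces H = True.
In (~H | ~U) only ~U is left, so U = False.
Set K = True.
Set C = False.
Set E = False.
Set Q = True.
All clauses satisfied.

H: True; K: True; C: False; U: False; E: False; Q: True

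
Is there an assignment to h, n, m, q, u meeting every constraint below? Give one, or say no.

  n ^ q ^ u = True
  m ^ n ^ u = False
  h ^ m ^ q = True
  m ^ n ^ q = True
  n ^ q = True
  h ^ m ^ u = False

h = False, n = False, m = False, q = True, u = False

n ^ q ^ u = F ^ T ^ F = True ✓
m ^ n ^ u = F ^ F ^ F = False ✓
h ^ m ^ q = F ^ F ^ T = True ✓
m ^ n ^ q = F ^ F ^ T = True ✓
n ^ q = F ^ T = True ✓
h ^ m ^ u = F ^ F ^ F = False ✓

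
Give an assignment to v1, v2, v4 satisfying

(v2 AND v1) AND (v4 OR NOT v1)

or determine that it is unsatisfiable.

v1 = True, v2 = True, v4 = True

  v2 AND v1 = True
  v4 OR NOT v1 = True
    NOT v1 = False
Both conjuncts True, so the formula holds.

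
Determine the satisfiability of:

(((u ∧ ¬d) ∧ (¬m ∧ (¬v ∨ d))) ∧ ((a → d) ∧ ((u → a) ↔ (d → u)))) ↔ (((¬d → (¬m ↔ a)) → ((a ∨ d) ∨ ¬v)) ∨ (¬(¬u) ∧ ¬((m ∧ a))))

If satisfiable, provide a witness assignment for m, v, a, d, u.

m: True; v: True; a: False; d: False; u: False

  (((u ∧ ¬d) ∧ (¬m ∧ (¬v ∨ d))) ∧ ((a → d) ∧ ((u → a) ↔ (d → u)))) ↔ (((¬d → (¬m ↔ a)) → ((a ∨ d) ∨ ¬v)) ∨ (¬(¬u) ∧ ¬((m ∧ a)))) = True
    ((u ∧ ¬d) ∧ (¬m ∧ (¬v ∨ d))) ∧ ((a → d) ∧ ((u → a) ↔ (d → u))) = False
      (u ∧ ¬d) ∧ (¬m ∧ (¬v ∨ d)) = False
        u ∧ ¬d = False
          ¬d = True
        ¬m ∧ (¬v ∨ d) = False
          ¬m = False
          ¬v ∨ d = False
            ¬v = False
      (a → d) ∧ ((u → a) ↔ (d → u)) = True
        a → d = True
        (u → a) ↔ (d → u) = True
          u → a = True
          d → u = True
    ((¬d → (¬m ↔ a)) → ((a ∨ d) ∨ ¬v)) ∨ (¬(¬u) ∧ ¬((m ∧ a))) = False
      (¬d → (¬m ↔ a)) → ((a ∨ d) ∨ ¬v) = False
        ¬d → (¬m ↔ a) = True
          ¬d = True
          ¬m ↔ a = True
            ¬m = False
        (a ∨ d) ∨ ¬v = False
          a ∨ d = False
          ¬v = False
      ¬(¬u) ∧ ¬((m ∧ a)) = False
        ¬(¬u) = False
          ¬u = True
        ¬((m ∧ a)) = True
          m ∧ a = False
The formula evaluates to True.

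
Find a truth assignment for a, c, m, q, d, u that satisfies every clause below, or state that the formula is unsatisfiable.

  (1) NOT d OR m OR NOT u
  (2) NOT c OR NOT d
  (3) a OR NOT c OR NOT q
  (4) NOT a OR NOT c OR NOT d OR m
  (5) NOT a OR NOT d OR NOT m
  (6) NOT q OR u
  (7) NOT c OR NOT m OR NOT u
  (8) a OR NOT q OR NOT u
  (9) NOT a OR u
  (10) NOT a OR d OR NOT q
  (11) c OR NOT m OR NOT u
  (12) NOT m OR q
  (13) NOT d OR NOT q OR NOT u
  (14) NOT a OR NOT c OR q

a = True, c = False, m = False, q = False, d = False, u = True

Set a = True.
  then (NOT a OR u) forces u = True.
Try c = True:
  (NOT c OR NOT d) forces d = False.
  (NOT c OR NOT m OR NOT u) forces m = False.
  (NOT a OR d OR NOT q) forces q = False.
  clause (NOT a OR NOT c OR q) is falsified — backtrack.
So c = False.
  then (c OR NOT m OR NOT u) forces m = False.
  then (NOT d OR m OR NOT u) forces d = False.
  then (NOT a OR d OR NOT q) forces q = False.
All clauses satisfied.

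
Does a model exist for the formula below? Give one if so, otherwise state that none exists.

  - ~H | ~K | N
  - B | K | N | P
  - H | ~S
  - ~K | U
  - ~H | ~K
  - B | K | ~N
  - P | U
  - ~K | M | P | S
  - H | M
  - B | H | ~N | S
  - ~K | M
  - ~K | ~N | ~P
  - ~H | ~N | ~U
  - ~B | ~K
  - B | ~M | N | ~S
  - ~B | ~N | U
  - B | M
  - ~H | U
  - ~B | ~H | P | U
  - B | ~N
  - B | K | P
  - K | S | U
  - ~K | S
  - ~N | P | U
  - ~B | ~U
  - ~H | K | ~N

S = False, M = True, B = False, K = False, N = False, H = False, P = True, U = True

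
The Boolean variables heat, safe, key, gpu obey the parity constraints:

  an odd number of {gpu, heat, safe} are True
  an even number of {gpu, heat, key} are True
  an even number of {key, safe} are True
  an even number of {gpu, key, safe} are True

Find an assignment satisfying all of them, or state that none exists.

Adding constraints 1, 2, 3 mod 2: every variable appears an even number of times on the left, so the left side is 0.
But the right sides sum to 1 (mod 2). 0 ≠ 1 — the system is inconsistent.

UNSATISFIABLE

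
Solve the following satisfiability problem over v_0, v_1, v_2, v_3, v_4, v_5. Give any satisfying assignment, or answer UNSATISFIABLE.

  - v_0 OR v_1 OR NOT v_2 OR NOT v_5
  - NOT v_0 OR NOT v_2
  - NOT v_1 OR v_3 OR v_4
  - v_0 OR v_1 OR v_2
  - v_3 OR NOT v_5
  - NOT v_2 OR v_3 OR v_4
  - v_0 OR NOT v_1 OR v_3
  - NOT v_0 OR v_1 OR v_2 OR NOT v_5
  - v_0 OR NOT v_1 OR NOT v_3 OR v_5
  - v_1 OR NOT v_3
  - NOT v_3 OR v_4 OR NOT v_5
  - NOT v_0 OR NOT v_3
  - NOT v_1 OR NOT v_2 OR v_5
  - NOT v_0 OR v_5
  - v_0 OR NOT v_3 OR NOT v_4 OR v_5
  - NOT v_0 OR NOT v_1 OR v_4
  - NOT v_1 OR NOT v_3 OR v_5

Try v_0 = True:
  (NOT v_0 OR NOT v_2) forces v_2 = False.
  (NOT v_0 OR NOT v_3) forces v_3 = False.
  (v_3 OR NOT v_5) forces v_5 = False.
  clause (NOT v_0 OR v_5) is falsified — backtrack.
So v_0 = False.
Set v_1 = True.
  then (v_0 OR NOT v_1 OR v_3) forces v_3 = True.
  then (v_0 OR NOT v_1 OR NOT v_3 OR v_5) forces v_5 = True.
  then (NOT v_3 OR v_4 OR NOT v_5) forces v_4 = True.
Set v_2 = True.
All clauses satisfied.

v_0: False, v_1: True, v_2: True, v_3: True, v_4: True, v_5: True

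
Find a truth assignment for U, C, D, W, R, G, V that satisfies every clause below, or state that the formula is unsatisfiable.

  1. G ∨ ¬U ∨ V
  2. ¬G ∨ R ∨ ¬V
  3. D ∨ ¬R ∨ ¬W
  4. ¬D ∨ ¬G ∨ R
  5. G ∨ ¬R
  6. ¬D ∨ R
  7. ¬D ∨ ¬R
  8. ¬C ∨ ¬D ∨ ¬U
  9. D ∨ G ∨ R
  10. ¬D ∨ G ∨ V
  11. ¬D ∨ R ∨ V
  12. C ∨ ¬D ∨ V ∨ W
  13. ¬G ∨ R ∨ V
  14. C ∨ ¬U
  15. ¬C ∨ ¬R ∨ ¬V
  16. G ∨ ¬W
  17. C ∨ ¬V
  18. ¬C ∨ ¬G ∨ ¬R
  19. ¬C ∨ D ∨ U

U=F, C=F, D=F, W=F, R=T, G=T, V=F

Set U = False.
Set C = False.
  then (C ∨ ¬V) forces V = False.
Try D = True:
  (¬D ∨ R) forces R = True.
  clause (¬D ∨ ¬R) is falsified — backtrack.
So D = False.
Try W = True:
  (D ∨ ¬R ∨ ¬W) forces R = False.
  (D ∨ G ∨ R) forces G = True.
  clause (¬G ∨ R ∨ V) is falsified — backtrack.
So W = False.
Set R = True.
  then (G ∨ ¬R) forces G = True.
All clauses satisfied.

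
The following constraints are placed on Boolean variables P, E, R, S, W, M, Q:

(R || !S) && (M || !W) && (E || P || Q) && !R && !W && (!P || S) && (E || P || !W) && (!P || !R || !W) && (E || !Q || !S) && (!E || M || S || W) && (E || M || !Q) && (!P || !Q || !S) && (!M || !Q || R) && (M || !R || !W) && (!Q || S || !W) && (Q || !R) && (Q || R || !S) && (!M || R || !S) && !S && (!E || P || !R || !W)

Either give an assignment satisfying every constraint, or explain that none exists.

Unit clause (!R) forces R = False.
Unit clause (!W) forces W = False.
Unit clause (!S) forces S = False.
In (!P || S) only !P is left, so P = False.
Set E = True.
  then (!E || M || S || W) forces M = True.
  then (!M || !Q || R) forces Q = False.
All clauses satisfied.

P = False; E = True; R = False; S = False; W = False; M = True; Q = False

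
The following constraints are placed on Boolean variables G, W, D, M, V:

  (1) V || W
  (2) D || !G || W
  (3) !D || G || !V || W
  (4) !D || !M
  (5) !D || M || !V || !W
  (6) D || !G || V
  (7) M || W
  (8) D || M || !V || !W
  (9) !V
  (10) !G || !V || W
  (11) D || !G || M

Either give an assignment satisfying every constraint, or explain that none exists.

Unit clause (!V) forces V = False.
In (V || W) only W is left, so W = True.
Set G = False.
Set D = True.
  then (!D || !M) forces M = False.
All clauses satisfied.

G = False, W = True, D = True, M = False, V = False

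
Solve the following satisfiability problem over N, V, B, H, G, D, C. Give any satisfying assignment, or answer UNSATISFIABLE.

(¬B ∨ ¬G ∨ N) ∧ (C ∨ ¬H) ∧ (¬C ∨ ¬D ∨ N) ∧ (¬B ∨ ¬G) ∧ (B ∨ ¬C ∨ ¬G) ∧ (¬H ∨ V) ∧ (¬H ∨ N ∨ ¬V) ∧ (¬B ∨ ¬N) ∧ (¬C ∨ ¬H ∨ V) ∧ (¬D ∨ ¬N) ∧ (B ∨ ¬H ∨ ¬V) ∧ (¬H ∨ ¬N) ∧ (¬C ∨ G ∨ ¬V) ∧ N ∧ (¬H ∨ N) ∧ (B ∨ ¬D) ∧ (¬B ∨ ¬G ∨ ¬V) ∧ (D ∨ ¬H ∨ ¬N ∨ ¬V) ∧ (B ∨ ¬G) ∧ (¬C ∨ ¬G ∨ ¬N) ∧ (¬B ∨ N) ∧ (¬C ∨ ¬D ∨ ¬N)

Unit clause (N) forces N = True.
In (¬B ∨ ¬N) only ¬B is left, so B = False.
In (¬D ∨ ¬N) only ¬D is left, so D = False.
In (¬H ∨ ¬N) only ¬H is left, so H = False.
In (B ∨ ¬G) only ¬G is left, so G = False.
Set V = False.
Set C = False.
All clauses satisfied.

N: True, V: False, B: False, H: False, G: False, D: False, C: False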